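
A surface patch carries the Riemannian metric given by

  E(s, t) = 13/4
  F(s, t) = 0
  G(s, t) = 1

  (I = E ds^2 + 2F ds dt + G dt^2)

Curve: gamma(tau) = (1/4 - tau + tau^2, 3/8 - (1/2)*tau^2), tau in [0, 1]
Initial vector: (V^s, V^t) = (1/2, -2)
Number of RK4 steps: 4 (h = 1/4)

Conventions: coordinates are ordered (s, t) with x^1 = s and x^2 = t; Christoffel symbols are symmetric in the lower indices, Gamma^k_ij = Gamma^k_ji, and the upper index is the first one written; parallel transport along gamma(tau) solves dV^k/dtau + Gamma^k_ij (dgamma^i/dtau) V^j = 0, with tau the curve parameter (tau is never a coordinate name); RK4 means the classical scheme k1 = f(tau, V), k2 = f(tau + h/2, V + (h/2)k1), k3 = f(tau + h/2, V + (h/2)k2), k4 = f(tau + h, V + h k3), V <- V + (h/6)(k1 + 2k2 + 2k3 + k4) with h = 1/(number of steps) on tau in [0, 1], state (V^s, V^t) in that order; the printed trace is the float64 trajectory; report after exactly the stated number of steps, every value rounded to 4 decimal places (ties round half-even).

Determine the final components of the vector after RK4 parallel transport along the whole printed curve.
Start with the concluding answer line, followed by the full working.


Answer: V^s = 0.5000, V^t = -2.0000

gamma'(tau) = (-1 + 2*tau, -tau); f(tau, V)^k = -Gamma^k_ij(gamma(tau)) gamma'^i(tau) V^j; h = 1/4; intermediate values shown to 6 dp
curve data and Christoffel symbols at the stage parameters:
  tau = 0.000000: gamma = (0.250000, 0.375000), gamma' = (-1.000000, 0.000000); Gamma_sss = 0.000000, Gamma_sst = 0.000000, Gamma_stt = 0.000000, Gamma_tss = 0.000000, Gamma_tst = 0.000000, Gamma_ttt = 0.000000
  tau = 0.125000: gamma = (0.140625, 0.367188), gamma' = (-0.750000, -0.125000); Gamma_sss = 0.000000, Gamma_sst = 0.000000, Gamma_stt = 0.000000, Gamma_tss = 0.000000, Gamma_tst = 0.000000, Gamma_ttt = 0.000000
  tau = 0.250000: gamma = (0.062500, 0.343750), gamma' = (-0.500000, -0.250000); Gamma_sss = 0.000000, Gamma_sst = 0.000000, Gamma_stt = 0.000000, Gamma_tss = 0.000000, Gamma_tst = 0.000000, Gamma_ttt = 0.000000
  tau = 0.375000: gamma = (0.015625, 0.304688), gamma' = (-0.250000, -0.375000); Gamma_sss = 0.000000, Gamma_sst = 0.000000, Gamma_stt = 0.000000, Gamma_tss = 0.000000, Gamma_tst = 0.000000, Gamma_ttt = 0.000000
  tau = 0.500000: gamma = (0.000000, 0.250000), gamma' = (0.000000, -0.500000); Gamma_sss = 0.000000, Gamma_sst = 0.000000, Gamma_stt = 0.000000, Gamma_tss = 0.000000, Gamma_tst = 0.000000, Gamma_ttt = 0.000000
  tau = 0.625000: gamma = (0.015625, 0.179688), gamma' = (0.250000, -0.625000); Gamma_sss = 0.000000, Gamma_sst = 0.000000, Gamma_stt = 0.000000, Gamma_tss = 0.000000, Gamma_tst = 0.000000, Gamma_ttt = 0.000000
  tau = 0.750000: gamma = (0.062500, 0.093750), gamma' = (0.500000, -0.750000); Gamma_sss = 0.000000, Gamma_sst = 0.000000, Gamma_stt = 0.000000, Gamma_tss = 0.000000, Gamma_tst = 0.000000, Gamma_ttt = 0.000000
  tau = 0.875000: gamma = (0.140625, -0.007812), gamma' = (0.750000, -0.875000); Gamma_sss = 0.000000, Gamma_sst = 0.000000, Gamma_stt = 0.000000, Gamma_tss = 0.000000, Gamma_tst = 0.000000, Gamma_ttt = 0.000000
  tau = 1.000000: gamma = (0.250000, -0.125000), gamma' = (1.000000, -1.000000); Gamma_sss = 0.000000, Gamma_sst = 0.000000, Gamma_stt = 0.000000, Gamma_tss = 0.000000, Gamma_tst = 0.000000, Gamma_ttt = 0.000000
step 0: V^s = 0.5000, V^t = -2.0000
step 1: k1 = (0.000000, 0.000000), k2 = (0.000000, 0.000000), k3 = (0.000000, 0.000000), k4 = (0.000000, 0.000000); V <- V + (h/6)(k1 + 2k2 + 2k3 + k4): V^s = 0.5000, V^t = -2.0000
step 2: k1 = (0.000000, 0.000000), k2 = (0.000000, 0.000000), k3 = (0.000000, 0.000000), k4 = (0.000000, 0.000000); V <- V + (h/6)(k1 + 2k2 + 2k3 + k4): V^s = 0.5000, V^t = -2.0000
step 3: k1 = (0.000000, 0.000000), k2 = (0.000000, 0.000000), k3 = (0.000000, 0.000000), k4 = (0.000000, 0.000000); V <- V + (h/6)(k1 + 2k2 + 2k3 + k4): V^s = 0.5000, V^t = -2.0000
step 4: k1 = (0.000000, 0.000000), k2 = (0.000000, 0.000000), k3 = (0.000000, 0.000000), k4 = (0.000000, 0.000000); V <- V + (h/6)(k1 + 2k2 + 2k3 + k4): V^s = 0.5000, V^t = -2.0000


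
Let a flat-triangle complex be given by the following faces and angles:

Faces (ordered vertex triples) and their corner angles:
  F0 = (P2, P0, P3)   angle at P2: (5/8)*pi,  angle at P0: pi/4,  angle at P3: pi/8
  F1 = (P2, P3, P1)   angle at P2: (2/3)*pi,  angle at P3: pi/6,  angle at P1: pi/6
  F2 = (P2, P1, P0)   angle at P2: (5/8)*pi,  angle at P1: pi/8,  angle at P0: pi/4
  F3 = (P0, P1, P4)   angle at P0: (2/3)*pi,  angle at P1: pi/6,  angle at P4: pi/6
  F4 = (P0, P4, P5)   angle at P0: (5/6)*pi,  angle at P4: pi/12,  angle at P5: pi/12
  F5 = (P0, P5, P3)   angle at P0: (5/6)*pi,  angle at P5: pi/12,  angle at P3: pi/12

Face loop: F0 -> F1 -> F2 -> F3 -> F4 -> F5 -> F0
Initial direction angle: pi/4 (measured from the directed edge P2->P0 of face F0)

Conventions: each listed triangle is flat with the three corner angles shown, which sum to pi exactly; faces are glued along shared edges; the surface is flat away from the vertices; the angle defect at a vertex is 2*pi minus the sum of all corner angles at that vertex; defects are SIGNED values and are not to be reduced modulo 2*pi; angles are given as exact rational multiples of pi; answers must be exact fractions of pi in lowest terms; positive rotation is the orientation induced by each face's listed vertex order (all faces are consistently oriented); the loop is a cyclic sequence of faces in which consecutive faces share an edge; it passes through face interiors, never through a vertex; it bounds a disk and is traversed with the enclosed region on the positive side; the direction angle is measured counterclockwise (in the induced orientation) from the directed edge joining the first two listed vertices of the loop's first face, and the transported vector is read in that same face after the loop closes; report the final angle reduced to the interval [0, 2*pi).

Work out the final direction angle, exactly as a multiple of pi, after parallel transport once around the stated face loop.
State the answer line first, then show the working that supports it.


Answer: final direction angle = (3/2)*pi

enclosed vertex P0: corner angles sum to (17/6)*pi, defect = 2*pi - (17/6)*pi = (-5/6)*pi
enclosed vertex P2: corner angles sum to (23/12)*pi, defect = 2*pi - (23/12)*pi = pi/12
summing the enclosed defects onto the initial angle, mod 2*pi in the induced orientation:
final angle = pi/4 - (3/4)*pi = (3/2)*pi (mod 2*pi)


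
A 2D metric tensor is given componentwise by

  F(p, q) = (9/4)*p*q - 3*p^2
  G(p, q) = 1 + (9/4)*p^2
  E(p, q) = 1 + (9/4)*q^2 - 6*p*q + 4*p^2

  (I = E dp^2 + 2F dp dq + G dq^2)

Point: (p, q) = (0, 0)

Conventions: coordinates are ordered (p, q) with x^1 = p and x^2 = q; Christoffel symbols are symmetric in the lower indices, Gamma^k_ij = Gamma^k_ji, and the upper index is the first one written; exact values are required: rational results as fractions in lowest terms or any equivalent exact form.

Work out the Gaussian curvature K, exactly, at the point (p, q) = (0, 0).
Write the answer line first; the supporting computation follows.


Answer: K = -9/4

E = 1, F = 0, G = 1, EG - F^2 = 1 at the point
E_p = 0, E_q = 0, F_p = 0, F_q = 0, G_p = 0, G_q = 0
E_qq = 9/2, F_pq = 9/4, G_pp = 9/2
Using the Brioschi determinant formula for K from the metric derivatives:
M1 = [[-E_qq/2 + F_pq - G_pp/2, E_p/2, F_p - E_q/2], [F_q - G_p/2, E, F], [G_q/2, F, G]] = [[-9/4, 0, 0], [0, 1, 0], [0, 0, 1]]; det M1 = -9/4
M2 = [[0, E_q/2, G_p/2], [E_q/2, E, F], [G_p/2, F, G]] = [[0, 0, 0], [0, 1, 0], [0, 0, 1]]; det M2 = 0
det M1 - det M2 = -9/4; K = -9/4 / (1)^2 = -9/4


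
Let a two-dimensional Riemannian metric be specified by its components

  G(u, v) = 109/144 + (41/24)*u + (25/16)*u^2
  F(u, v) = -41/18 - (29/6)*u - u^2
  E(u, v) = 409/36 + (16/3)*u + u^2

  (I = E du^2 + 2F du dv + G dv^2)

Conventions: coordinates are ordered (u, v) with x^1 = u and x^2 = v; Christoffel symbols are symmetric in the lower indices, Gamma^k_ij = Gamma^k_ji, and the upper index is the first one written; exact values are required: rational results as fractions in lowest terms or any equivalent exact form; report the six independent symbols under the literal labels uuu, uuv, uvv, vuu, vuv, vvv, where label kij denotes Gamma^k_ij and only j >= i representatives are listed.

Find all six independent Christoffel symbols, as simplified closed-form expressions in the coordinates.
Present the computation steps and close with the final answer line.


E = 409/36 + (16/3)*u + u^2; F = -41/18 - (29/6)*u - u^2; G = 109/144 + (41/24)*u + (25/16)*u^2
Gamma^k_ij = (1/2) g^{kl} (d_i g_jl + d_j g_il - d_l g_ij), with g^inv = (1/(EG-F^2)) [[G, -F], [-F, E]]
first partials: E_u = 16/3 + 2*u, E_v = 0, F_u = -29/6 - 2*u, F_v = 0, G_u = 41/24 + (25/8)*u, G_v = 0
D = EG - F^2 = 655/192 + (137/96)*u - (19/64)*u^2 + (3/8)*u^3 + (9/16)*u^4
expanded: Gamma^u_uu = (G E_u - 2F F_u + F E_v)/(2D), Gamma^u_uv = (G E_v - F G_u)/(2D), Gamma^u_vv = (2G F_v - G G_u - F G_v)/(2D), Gamma^v_uu = (2E F_u - E E_v - F E_u)/(2D), Gamma^v_uv = (E G_u - F E_v)/(2D), Gamma^v_vv = (E G_v - 2F F_v + F G_u)/(2D); substitute and cancel common factors

Answer: Gamma_uuu = (-756*u^3 - 14904*u^2 - 39060*u - 15536)/(972*u^4 + 648*u^3 - 513*u^2 + 2466*u + 5895), Gamma_uuv = (2700*u^3 + 14526*u^2 + 13284*u + 3362)/(972*u^4 + 648*u^3 - 513*u^2 + 2466*u + 5895), Gamma_uvv = (-16875*u^3 - 27675*u^2 - 18261*u - 4469)/(3888*u^4 + 2592*u^3 - 2052*u^2 + 9864*u + 23580), Gamma_vuu = (-1728*u^3 - 13824*u^2 - 57600*u - 84392)/(972*u^4 + 648*u^3 - 513*u^2 + 2466*u + 5895), Gamma_vuv = (2700*u^3 + 15876*u^2 + 38547*u + 16769)/(972*u^4 + 648*u^3 - 513*u^2 + 2466*u + 5895), Gamma_vvv = (-2700*u^3 - 14526*u^2 - 13284*u - 3362)/(972*u^4 + 648*u^3 - 513*u^2 + 2466*u + 5895)


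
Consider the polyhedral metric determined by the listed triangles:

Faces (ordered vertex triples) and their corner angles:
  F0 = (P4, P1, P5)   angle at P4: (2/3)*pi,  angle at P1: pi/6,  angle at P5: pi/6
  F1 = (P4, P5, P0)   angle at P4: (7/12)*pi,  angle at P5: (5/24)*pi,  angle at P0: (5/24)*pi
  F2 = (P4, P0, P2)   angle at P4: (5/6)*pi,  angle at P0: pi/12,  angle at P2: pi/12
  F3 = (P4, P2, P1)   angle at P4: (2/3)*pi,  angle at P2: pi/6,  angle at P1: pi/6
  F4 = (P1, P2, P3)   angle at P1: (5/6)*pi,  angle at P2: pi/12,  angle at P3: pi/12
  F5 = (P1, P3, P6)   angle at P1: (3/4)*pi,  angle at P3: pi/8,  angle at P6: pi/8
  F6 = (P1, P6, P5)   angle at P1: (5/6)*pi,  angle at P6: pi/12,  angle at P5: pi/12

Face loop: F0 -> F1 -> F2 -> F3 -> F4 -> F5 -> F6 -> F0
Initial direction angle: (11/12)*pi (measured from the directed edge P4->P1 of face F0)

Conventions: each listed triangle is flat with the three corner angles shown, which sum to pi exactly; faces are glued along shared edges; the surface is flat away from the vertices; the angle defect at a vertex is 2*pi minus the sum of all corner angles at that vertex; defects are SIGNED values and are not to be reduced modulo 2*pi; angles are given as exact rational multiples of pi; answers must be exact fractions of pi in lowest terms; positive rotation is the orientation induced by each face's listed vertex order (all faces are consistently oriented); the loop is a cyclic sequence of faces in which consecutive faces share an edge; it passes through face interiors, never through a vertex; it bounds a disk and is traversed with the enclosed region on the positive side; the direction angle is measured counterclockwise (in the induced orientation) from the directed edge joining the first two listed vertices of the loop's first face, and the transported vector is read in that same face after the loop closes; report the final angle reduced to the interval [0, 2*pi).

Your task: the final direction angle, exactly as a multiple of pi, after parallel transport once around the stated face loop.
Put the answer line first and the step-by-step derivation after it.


Answer: final direction angle = (17/12)*pi

enclosed vertex P1: corner angles sum to (11/4)*pi, defect = 2*pi - (11/4)*pi = (-3/4)*pi
enclosed vertex P4: corner angles sum to (11/4)*pi, defect = 2*pi - (11/4)*pi = (-3/4)*pi
final direction = starting direction + enclosed defect total, reduced mod 2*pi (induced orientation)
final angle = (11/12)*pi - (3/2)*pi = (17/12)*pi (mod 2*pi)


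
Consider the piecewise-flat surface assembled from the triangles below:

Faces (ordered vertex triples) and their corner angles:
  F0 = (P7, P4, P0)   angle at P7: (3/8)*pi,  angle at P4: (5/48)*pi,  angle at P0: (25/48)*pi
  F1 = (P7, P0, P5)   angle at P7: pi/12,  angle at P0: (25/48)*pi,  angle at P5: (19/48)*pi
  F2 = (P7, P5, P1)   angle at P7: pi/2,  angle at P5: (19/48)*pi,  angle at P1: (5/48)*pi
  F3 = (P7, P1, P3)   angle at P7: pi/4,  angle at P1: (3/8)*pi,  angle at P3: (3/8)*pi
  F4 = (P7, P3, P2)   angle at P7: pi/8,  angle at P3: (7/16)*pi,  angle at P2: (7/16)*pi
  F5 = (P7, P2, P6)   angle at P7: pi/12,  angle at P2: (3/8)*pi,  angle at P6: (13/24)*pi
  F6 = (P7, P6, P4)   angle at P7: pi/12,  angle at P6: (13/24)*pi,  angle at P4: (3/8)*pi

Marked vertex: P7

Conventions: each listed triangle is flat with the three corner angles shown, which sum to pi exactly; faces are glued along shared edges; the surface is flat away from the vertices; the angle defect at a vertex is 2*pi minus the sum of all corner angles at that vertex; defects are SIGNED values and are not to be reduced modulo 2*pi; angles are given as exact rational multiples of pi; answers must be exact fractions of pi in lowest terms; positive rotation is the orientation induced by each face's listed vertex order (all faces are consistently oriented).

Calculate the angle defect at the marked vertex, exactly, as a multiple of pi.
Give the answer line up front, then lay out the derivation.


Answer: defect(P7) = pi/2

Sum of corner angles at P7: (3/2)*pi
defect = 2*pi - (3/2)*pi


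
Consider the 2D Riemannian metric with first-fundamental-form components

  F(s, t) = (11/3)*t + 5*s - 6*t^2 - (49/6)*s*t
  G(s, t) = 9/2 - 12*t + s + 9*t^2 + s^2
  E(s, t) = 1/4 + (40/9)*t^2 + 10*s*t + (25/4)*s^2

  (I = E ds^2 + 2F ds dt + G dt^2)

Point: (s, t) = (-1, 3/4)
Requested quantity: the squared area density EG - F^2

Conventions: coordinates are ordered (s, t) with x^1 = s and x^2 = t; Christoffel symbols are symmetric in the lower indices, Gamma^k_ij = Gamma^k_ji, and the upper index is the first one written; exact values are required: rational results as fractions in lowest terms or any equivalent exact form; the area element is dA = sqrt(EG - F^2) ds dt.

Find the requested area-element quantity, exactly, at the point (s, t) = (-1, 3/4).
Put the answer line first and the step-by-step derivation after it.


Answer: EG - F^2 = 19/32

E = 3/2, F = 1/2, G = 9/16; EG - F^2 = 19/32


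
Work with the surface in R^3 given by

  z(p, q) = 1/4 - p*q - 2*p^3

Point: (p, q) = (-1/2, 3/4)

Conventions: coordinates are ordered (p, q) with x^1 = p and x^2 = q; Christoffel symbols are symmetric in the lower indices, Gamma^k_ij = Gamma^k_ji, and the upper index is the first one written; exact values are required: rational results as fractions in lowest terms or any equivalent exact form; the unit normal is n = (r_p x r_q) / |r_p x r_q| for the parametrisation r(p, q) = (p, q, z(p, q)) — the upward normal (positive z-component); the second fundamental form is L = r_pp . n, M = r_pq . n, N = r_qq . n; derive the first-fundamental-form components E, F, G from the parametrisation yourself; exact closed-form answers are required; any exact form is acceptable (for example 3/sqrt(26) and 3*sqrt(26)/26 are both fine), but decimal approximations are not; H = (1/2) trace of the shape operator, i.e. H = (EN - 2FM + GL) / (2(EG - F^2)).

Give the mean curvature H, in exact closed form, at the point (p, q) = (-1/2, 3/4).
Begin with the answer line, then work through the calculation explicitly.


Answer: H = 168*sqrt(101)/10201

z_p = -9/4, z_q = 1/2, z_pp = 6, z_pq = -1, z_qq = 0
E = 97/16, F = -9/8, G = 5/4; answer radicand W^2 = 101/16
unnormalised second-form numerators: l = 6, m = -1, n = 0; L = l/sqrt(101/16), and similarly M = m/sqrt(W^2), N = n/sqrt(W^2)
H = (E*n - 2*F*m + G*l) / (2*(EG - F^2)*sqrt(W^2)); E*n - 2*F*m + G*l = 21/4, EG - F^2 = 101/16, so H = (42/101)/sqrt(101/16)


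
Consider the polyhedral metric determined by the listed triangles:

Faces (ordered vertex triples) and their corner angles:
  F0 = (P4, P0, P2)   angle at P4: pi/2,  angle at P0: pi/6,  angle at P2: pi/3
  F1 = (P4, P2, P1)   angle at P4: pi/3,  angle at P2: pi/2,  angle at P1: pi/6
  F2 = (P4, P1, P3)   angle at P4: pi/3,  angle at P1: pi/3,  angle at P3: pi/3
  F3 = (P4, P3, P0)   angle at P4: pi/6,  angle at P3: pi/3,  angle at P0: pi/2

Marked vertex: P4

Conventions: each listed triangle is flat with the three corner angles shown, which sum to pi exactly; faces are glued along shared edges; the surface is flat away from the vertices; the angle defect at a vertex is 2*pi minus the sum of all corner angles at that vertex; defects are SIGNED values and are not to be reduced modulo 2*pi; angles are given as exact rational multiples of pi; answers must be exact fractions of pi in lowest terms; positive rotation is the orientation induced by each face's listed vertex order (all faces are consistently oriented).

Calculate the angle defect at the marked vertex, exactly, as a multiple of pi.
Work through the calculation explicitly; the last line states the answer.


Sum of corner angles at P4: (4/3)*pi
defect = 2*pi - (4/3)*pi

Answer: defect(P4) = (2/3)*pi


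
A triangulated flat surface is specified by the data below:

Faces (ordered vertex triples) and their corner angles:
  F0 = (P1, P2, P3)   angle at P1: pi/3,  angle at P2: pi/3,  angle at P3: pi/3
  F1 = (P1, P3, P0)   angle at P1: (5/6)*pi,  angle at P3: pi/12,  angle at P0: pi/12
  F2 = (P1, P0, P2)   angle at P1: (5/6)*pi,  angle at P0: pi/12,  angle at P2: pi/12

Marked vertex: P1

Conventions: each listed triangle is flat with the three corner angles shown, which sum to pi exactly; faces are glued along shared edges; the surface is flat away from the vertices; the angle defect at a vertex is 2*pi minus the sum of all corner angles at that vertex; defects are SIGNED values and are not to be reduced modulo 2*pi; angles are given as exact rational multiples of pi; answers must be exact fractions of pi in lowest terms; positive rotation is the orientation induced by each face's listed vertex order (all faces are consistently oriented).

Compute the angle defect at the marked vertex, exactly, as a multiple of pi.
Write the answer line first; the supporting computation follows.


Answer: defect(P1) = 0

Sum of corner angles at P1: 2*pi
defect = 2*pi - 2*pi


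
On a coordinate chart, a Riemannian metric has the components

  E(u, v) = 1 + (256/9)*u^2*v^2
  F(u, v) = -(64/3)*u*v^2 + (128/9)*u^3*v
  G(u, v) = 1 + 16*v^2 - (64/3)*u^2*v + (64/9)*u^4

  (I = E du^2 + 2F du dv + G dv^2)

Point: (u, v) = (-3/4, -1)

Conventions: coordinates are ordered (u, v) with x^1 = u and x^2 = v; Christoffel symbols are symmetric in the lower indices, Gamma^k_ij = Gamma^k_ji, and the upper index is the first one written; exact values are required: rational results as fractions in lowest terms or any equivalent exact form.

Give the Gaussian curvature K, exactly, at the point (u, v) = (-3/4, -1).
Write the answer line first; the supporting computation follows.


Answer: K = 256/107163

E = 17, F = 22, G = 125/4, EG - F^2 = 189/4 at the point
E_u = -128/3, E_v = -32, F_u = -136/3, F_v = -38, G_u = -44, G_v = -44
E_vv = 32, F_uv = 200/3, G_uu = 272/3
K follows from Brioschi's formula, (det M1 - det M2)/(EG - F^2)^2.
M1 = [[-E_vv/2 + F_uv - G_uu/2, E_u/2, F_u - E_v/2], [F_v - G_u/2, E, F], [G_v/2, F, G]] = [[16/3, -64/3, -88/3], [-16, 17, 22], [-22, 22, 125/4]]; det M1 = -2204/3
M2 = [[0, E_v/2, G_u/2], [E_v/2, E, F], [G_u/2, F, G]] = [[0, -16, -22], [-16, 17, 22], [-22, 22, 125/4]]; det M2 = -740
det M1 - det M2 = 16/3; K = 16/3 / (189/4)^2 = 256/107163


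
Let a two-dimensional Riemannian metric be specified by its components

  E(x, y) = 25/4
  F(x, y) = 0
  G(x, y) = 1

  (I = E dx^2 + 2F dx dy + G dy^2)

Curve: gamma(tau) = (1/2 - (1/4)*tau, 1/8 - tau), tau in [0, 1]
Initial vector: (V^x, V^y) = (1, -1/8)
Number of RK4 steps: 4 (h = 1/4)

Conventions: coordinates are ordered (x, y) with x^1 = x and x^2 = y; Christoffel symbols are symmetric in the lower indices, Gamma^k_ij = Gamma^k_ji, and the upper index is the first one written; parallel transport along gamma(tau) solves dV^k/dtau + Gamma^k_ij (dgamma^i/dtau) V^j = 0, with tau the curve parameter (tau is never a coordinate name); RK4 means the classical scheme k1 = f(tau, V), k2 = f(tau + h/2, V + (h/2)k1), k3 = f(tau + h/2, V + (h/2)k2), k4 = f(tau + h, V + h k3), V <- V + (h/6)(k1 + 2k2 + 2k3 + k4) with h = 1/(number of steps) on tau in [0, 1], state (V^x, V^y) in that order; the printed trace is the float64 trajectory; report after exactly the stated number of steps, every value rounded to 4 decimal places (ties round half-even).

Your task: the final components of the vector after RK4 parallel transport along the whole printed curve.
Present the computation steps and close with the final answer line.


gamma'(tau) = (-1/4, -1); f(tau, V)^k = -Gamma^k_ij(gamma(tau)) gamma'^i(tau) V^j; h = 1/4; intermediate values shown to 6 dp
curve data and Christoffel symbols at the stage parameters:
  tau = 0.000000: gamma = (0.500000, 0.125000), gamma' = (-0.250000, -1.000000); Gamma_xxx = 0.000000, Gamma_xxy = 0.000000, Gamma_xyy = 0.000000, Gamma_yxx = 0.000000, Gamma_yxy = 0.000000, Gamma_yyy = 0.000000
  tau = 0.125000: gamma = (0.468750, 0.000000), gamma' = (-0.250000, -1.000000); Gamma_xxx = 0.000000, Gamma_xxy = 0.000000, Gamma_xyy = 0.000000, Gamma_yxx = 0.000000, Gamma_yxy = 0.000000, Gamma_yyy = 0.000000
  tau = 0.250000: gamma = (0.437500, -0.125000), gamma' = (-0.250000, -1.000000); Gamma_xxx = 0.000000, Gamma_xxy = 0.000000, Gamma_xyy = 0.000000, Gamma_yxx = 0.000000, Gamma_yxy = 0.000000, Gamma_yyy = 0.000000
  tau = 0.375000: gamma = (0.406250, -0.250000), gamma' = (-0.250000, -1.000000); Gamma_xxx = 0.000000, Gamma_xxy = 0.000000, Gamma_xyy = 0.000000, Gamma_yxx = 0.000000, Gamma_yxy = 0.000000, Gamma_yyy = 0.000000
  tau = 0.500000: gamma = (0.375000, -0.375000), gamma' = (-0.250000, -1.000000); Gamma_xxx = 0.000000, Gamma_xxy = 0.000000, Gamma_xyy = 0.000000, Gamma_yxx = 0.000000, Gamma_yxy = 0.000000, Gamma_yyy = 0.000000
  tau = 0.625000: gamma = (0.343750, -0.500000), gamma' = (-0.250000, -1.000000); Gamma_xxx = 0.000000, Gamma_xxy = 0.000000, Gamma_xyy = 0.000000, Gamma_yxx = 0.000000, Gamma_yxy = 0.000000, Gamma_yyy = 0.000000
  tau = 0.750000: gamma = (0.312500, -0.625000), gamma' = (-0.250000, -1.000000); Gamma_xxx = 0.000000, Gamma_xxy = 0.000000, Gamma_xyy = 0.000000, Gamma_yxx = 0.000000, Gamma_yxy = 0.000000, Gamma_yyy = 0.000000
  tau = 0.875000: gamma = (0.281250, -0.750000), gamma' = (-0.250000, -1.000000); Gamma_xxx = 0.000000, Gamma_xxy = 0.000000, Gamma_xyy = 0.000000, Gamma_yxx = 0.000000, Gamma_yxy = 0.000000, Gamma_yyy = 0.000000
  tau = 1.000000: gamma = (0.250000, -0.875000), gamma' = (-0.250000, -1.000000); Gamma_xxx = 0.000000, Gamma_xxy = 0.000000, Gamma_xyy = 0.000000, Gamma_yxx = 0.000000, Gamma_yxy = 0.000000, Gamma_yyy = 0.000000
step 0: V^x = 1.0000, V^y = -0.1250
step 1: k1 = (0.000000, 0.000000), k2 = (0.000000, 0.000000), k3 = (0.000000, 0.000000), k4 = (0.000000, 0.000000); V <- V + (h/6)(k1 + 2k2 + 2k3 + k4): V^x = 1.0000, V^y = -0.1250
step 2: k1 = (0.000000, 0.000000), k2 = (0.000000, 0.000000), k3 = (0.000000, 0.000000), k4 = (0.000000, 0.000000); V <- V + (h/6)(k1 + 2k2 + 2k3 + k4): V^x = 1.0000, V^y = -0.1250
step 3: k1 = (0.000000, 0.000000), k2 = (0.000000, 0.000000), k3 = (0.000000, 0.000000), k4 = (0.000000, 0.000000); V <- V + (h/6)(k1 + 2k2 + 2k3 + k4): V^x = 1.0000, V^y = -0.1250
step 4: k1 = (0.000000, 0.000000), k2 = (0.000000, 0.000000), k3 = (0.000000, 0.000000), k4 = (0.000000, 0.000000); V <- V + (h/6)(k1 + 2k2 + 2k3 + k4): V^x = 1.0000, V^y = -0.1250

Answer: V^x = 1.0000, V^y = -0.1250


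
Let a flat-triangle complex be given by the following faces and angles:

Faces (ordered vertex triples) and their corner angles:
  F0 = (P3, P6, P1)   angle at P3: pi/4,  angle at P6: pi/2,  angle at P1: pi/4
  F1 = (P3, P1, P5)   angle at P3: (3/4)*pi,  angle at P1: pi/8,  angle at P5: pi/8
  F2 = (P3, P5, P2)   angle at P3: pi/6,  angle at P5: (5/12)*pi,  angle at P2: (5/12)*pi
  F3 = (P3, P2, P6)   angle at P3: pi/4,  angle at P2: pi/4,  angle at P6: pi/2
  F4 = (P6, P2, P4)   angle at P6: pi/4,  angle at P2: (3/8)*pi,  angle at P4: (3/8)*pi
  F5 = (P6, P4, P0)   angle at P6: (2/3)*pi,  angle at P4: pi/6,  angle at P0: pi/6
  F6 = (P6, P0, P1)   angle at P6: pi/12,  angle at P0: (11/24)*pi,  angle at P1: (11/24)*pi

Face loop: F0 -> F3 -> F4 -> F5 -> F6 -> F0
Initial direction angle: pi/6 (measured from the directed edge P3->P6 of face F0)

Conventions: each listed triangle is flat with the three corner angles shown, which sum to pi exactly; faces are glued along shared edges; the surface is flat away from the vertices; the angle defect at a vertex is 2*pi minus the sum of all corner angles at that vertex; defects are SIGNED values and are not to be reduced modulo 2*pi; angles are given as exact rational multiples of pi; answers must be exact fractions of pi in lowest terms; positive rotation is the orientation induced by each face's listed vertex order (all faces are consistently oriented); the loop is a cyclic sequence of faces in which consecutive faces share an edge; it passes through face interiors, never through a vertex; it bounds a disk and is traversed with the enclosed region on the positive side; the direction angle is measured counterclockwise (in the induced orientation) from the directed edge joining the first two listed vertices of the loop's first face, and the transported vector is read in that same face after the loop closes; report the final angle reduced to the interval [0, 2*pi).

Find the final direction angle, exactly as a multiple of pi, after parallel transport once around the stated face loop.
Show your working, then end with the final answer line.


enclosed vertex P6: corner angles sum to 2*pi, defect = 2*pi - 2*pi = 0
final direction = starting direction + enclosed defect total, reduced mod 2*pi (induced orientation)
final angle = pi/6 + 0 = pi/6 (mod 2*pi)

Answer: final direction angle = pi/6


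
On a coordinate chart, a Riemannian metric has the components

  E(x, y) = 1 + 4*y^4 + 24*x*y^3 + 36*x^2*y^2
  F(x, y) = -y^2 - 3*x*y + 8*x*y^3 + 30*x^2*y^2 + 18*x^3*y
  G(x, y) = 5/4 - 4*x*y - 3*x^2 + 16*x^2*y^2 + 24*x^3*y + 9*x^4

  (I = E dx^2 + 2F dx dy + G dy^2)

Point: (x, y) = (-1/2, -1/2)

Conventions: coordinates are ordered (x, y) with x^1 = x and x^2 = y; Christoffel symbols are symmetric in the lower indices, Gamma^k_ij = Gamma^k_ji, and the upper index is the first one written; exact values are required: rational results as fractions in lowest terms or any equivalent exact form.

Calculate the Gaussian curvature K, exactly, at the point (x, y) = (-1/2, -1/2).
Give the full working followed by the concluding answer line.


E = 5, F = 5/2, G = 41/16, EG - F^2 = 105/16 at the point
E_x = -12, E_y = -20, F_x = -55/4, F_y = -41/4, G_x = -25/2, G_y = -5
E_yy = 66, F_xy = 93/2, G_xx = 65
The intrinsic route: Brioschi's K = (det M1 - det M2)/(EG - F^2)^2.
M1 = [[-E_yy/2 + F_xy - G_xx/2, E_x/2, F_x - E_y/2], [F_y - G_x/2, E, F], [G_y/2, F, G]] = [[-19, -6, -15/4], [-4, 5, 5/2], [-5/2, 5/2, 41/16]]; det M1 = -2529/16
M2 = [[0, E_y/2, G_x/2], [E_y/2, E, F], [G_x/2, F, G]] = [[0, -10, -25/4], [-10, 5, 5/2], [-25/4, 5/2, 41/16]]; det M2 = -2225/16
det M1 - det M2 = -19; K = -19 / (105/16)^2 = -4864/11025

Answer: K = -4864/11025


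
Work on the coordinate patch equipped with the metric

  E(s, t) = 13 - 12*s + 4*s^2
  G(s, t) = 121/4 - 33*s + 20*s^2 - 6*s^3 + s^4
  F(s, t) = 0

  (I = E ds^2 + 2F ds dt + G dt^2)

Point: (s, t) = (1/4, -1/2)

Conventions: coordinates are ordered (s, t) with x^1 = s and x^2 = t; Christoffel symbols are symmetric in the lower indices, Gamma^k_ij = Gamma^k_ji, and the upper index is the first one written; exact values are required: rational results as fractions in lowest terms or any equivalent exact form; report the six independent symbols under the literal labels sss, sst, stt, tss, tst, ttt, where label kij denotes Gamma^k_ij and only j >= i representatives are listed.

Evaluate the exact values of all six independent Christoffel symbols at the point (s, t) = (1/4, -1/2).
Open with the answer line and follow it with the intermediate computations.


Answer: Gamma_sss = -20/41, Gamma_sst = 0, Gamma_stt = 385/328, Gamma_tss = 0, Gamma_tst = -40/77, Gamma_ttt = 0

E = 41/4, F = 0, G = 5929/256 at the point
E_s = -10, E_t = 0, F_s = 0, F_t = 0, G_s = -385/16, G_t = 0
EG - F^2 = 243089/1024;  g^inv = (1024/243089) * [[5929/256, 0], [0, 41/4]]
first-kind symbols [ij,l] = (1/2)(d_i g_jl + d_j g_il - d_l g_ij): [ss,s] = E_s/2 = -5, [ss,t] = F_s - E_t/2 = 0, [st,s] = E_t/2 = 0, [st,t] = G_s/2 = -385/32, [tt,s] = F_t - G_s/2 = 385/32, [tt,t] = G_t/2 = 0
Gamma^s_ij = (G*[ij,s] - F*[ij,t])/(EG - F^2), Gamma^t_ij = (E*[ij,t] - F*[ij,s])/(EG - F^2)


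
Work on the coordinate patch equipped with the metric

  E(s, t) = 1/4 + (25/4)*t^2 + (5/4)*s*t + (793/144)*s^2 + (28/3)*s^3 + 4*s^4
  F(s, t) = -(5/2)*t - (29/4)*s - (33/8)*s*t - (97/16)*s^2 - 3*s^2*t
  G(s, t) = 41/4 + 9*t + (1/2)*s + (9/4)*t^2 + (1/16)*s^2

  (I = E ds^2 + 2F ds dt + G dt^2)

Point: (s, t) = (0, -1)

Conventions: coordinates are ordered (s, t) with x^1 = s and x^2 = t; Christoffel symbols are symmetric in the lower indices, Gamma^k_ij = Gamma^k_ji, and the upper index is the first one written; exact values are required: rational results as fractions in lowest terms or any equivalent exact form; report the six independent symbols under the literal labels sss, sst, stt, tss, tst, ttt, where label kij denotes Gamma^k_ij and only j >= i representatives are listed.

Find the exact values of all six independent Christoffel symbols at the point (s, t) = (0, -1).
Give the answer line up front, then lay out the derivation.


Answer: Gamma_sss = -20/33, Gamma_sst = -15/11, Gamma_stt = -61/66, Gamma_tss = 175/132, Gamma_tst = 23/22, Gamma_ttt = 43/33

E = 13/2, F = 5/2, G = 7/2 at the point
E_s = -5/4, E_t = -25/2, F_s = -25/8, F_t = -5/2, G_s = 1/2, G_t = 9/2
EG - F^2 = 33/2;  g^inv = (2/33) * [[7/2, -5/2], [-5/2, 13/2]]
first-kind symbols [ij,l] = (1/2)(d_i g_jl + d_j g_il - d_l g_ij): [ss,s] = E_s/2 = -5/8, [ss,t] = F_s - E_t/2 = 25/8, [st,s] = E_t/2 = -25/4, [st,t] = G_s/2 = 1/4, [tt,s] = F_t - G_s/2 = -11/4, [tt,t] = G_t/2 = 9/4
Gamma^s_ij = (G*[ij,s] - F*[ij,t])/(EG - F^2), Gamma^t_ij = (E*[ij,t] - F*[ij,s])/(EG - F^2)


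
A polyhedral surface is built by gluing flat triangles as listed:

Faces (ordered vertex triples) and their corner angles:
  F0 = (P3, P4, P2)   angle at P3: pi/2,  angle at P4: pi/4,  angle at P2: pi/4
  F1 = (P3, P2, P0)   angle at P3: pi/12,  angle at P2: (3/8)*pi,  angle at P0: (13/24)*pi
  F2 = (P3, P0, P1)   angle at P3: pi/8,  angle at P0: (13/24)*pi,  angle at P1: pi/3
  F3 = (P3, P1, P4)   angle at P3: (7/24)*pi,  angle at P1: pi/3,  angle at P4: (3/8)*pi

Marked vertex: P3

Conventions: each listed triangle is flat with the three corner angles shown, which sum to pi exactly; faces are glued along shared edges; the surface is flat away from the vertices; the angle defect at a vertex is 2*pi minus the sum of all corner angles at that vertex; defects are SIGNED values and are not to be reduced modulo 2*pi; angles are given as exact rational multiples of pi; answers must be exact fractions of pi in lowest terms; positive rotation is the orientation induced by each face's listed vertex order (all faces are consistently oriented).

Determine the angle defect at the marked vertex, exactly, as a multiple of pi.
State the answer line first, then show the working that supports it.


Answer: defect(P3) = pi

Sum of corner angles at P3: pi
defect = 2*pi - pi


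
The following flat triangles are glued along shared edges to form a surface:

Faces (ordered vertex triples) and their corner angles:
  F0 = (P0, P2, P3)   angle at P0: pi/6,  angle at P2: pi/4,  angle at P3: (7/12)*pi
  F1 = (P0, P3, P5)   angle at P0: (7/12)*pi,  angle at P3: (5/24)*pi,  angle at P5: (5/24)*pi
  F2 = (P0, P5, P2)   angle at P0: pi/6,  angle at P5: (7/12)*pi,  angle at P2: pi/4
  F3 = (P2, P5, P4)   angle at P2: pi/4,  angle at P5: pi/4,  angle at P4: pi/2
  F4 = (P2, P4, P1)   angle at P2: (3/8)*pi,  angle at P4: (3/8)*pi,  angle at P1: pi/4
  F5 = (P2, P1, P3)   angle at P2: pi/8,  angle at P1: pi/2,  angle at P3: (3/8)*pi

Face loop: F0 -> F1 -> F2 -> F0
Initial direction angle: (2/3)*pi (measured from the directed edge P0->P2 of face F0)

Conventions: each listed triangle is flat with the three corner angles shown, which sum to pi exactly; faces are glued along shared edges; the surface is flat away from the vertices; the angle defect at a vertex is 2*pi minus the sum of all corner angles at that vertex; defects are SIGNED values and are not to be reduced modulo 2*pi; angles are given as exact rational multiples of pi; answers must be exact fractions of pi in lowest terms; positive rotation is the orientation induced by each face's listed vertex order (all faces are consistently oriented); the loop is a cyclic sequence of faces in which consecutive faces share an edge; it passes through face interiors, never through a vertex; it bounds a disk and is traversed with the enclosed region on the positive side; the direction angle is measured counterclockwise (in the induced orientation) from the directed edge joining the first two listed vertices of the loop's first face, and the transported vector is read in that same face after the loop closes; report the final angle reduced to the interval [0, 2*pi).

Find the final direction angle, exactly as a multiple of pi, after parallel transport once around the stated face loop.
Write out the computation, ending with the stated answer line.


enclosed vertex P0: corner angles sum to (11/12)*pi, defect = 2*pi - (11/12)*pi = (13/12)*pi
summing the enclosed defects onto the initial angle, mod 2*pi in the induced orientation:
final angle = (2/3)*pi + (13/12)*pi = (7/4)*pi (mod 2*pi)

Answer: final direction angle = (7/4)*pi


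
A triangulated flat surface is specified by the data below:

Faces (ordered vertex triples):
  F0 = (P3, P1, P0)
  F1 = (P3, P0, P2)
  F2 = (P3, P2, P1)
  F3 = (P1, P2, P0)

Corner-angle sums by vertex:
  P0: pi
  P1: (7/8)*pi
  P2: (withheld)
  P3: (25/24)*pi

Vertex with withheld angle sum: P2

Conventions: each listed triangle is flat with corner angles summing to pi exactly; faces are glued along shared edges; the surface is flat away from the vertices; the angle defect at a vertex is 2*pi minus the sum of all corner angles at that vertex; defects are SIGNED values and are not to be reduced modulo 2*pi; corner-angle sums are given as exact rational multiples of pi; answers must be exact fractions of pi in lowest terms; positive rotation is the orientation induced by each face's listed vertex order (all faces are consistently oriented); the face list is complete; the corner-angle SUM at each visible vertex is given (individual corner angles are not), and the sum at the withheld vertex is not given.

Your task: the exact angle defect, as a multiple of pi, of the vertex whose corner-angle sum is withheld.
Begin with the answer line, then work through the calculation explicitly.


Answer: defect(P2) = (11/12)*pi

V = 4, E = 6, F = 4; chi = V - E + F = 2
Gauss-Bonnet: total defect = 2*pi*chi = 4*pi; visible defects sum to (37/12)*pi


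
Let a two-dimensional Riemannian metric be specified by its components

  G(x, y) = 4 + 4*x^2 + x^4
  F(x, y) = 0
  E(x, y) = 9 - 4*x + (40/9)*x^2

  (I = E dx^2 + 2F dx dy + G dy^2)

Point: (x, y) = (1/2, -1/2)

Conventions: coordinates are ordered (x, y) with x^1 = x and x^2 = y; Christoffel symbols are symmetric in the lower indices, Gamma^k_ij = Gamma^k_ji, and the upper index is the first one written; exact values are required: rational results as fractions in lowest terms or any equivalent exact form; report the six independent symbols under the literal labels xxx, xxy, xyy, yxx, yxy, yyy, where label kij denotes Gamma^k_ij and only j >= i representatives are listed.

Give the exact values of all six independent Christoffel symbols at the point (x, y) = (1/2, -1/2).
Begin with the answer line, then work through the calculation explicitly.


Answer: Gamma_xxx = 2/73, Gamma_xxy = 0, Gamma_xyy = -81/292, Gamma_yxx = 0, Gamma_yxy = 4/9, Gamma_yyy = 0

E = 73/9, F = 0, G = 81/16 at the point
E_x = 4/9, E_y = 0, F_x = 0, F_y = 0, G_x = 9/2, G_y = 0
EG - F^2 = 657/16;  g^inv = (16/657) * [[81/16, 0], [0, 73/9]]
first-kind symbols [ij,l] = (1/2)(d_i g_jl + d_j g_il - d_l g_ij): [xx,x] = E_x/2 = 2/9, [xx,y] = F_x - E_y/2 = 0, [xy,x] = E_y/2 = 0, [xy,y] = G_x/2 = 9/4, [yy,x] = F_y - G_x/2 = -9/4, [yy,y] = G_y/2 = 0
Gamma^x_ij = (G*[ij,x] - F*[ij,y])/(EG - F^2), Gamma^y_ij = (E*[ij,y] - F*[ij,x])/(EG - F^2)


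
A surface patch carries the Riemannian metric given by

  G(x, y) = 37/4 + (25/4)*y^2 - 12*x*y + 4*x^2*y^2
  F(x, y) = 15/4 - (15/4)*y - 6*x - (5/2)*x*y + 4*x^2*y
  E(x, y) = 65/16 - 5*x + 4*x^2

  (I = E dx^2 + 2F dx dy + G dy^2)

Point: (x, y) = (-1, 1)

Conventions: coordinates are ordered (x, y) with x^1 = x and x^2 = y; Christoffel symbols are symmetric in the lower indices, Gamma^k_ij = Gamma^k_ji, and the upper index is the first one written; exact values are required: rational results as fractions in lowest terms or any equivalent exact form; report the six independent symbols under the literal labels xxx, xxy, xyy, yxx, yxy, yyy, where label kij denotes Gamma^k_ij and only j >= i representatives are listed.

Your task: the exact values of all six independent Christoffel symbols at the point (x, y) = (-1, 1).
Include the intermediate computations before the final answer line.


E = 209/16, F = 25/2, G = 63/2 at the point
E_x = -13, E_y = 0, F_x = -33/2, F_y = 11/4, G_x = -20, G_y = 65/2
EG - F^2 = 8167/32;  g^inv = (32/8167) * [[63/2, -25/2], [-25/2, 209/16]]
first-kind symbols [ij,l] = (1/2)(d_i g_jl + d_j g_il - d_l g_ij): [xx,x] = E_x/2 = -13/2, [xx,y] = F_x - E_y/2 = -33/2, [xy,x] = E_y/2 = 0, [xy,y] = G_x/2 = -10, [yy,x] = F_y - G_x/2 = 51/4, [yy,y] = G_y/2 = 65/4
Gamma^x_ij = (G*[ij,x] - F*[ij,y])/(EG - F^2), Gamma^y_ij = (E*[ij,y] - F*[ij,x])/(EG - F^2)

Answer: Gamma_xxx = 48/8167, Gamma_xxy = 4000/8167, Gamma_xyy = 6352/8167, Gamma_yxx = -4297/8167, Gamma_yxy = -4180/8167, Gamma_yyy = 3385/16334


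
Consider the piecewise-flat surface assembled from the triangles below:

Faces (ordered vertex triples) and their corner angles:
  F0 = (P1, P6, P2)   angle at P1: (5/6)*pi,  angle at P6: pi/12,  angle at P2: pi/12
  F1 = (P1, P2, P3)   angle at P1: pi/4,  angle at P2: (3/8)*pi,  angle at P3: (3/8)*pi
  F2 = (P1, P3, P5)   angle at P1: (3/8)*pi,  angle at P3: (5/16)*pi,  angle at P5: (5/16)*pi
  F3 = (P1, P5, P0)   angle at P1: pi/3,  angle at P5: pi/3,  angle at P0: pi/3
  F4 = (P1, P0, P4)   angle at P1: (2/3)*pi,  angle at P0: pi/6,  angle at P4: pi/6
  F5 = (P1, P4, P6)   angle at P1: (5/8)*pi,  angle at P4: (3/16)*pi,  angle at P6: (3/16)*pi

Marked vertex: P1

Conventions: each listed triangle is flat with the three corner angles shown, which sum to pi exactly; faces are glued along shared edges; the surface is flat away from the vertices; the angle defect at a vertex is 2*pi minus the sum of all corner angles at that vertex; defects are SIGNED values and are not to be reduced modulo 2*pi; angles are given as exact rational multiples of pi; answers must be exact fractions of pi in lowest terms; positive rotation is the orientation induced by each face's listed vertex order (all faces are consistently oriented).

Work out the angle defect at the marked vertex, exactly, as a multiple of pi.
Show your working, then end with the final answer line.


Sum of corner angles at P1: (37/12)*pi
defect = 2*pi - (37/12)*pi

Answer: defect(P1) = (-13/12)*pi


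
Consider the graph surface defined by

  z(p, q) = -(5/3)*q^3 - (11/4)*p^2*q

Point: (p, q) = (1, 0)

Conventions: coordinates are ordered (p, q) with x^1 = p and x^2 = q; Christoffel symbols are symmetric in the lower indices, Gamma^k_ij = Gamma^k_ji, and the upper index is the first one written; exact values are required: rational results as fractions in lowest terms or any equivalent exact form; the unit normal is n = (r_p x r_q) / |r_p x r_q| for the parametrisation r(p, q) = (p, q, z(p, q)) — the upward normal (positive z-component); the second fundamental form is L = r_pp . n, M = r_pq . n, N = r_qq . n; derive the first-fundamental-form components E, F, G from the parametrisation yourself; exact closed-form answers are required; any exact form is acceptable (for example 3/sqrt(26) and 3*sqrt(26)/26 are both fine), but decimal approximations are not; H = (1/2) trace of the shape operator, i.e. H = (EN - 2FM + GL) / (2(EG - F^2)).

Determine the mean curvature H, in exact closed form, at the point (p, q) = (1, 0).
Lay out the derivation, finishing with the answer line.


z_p = 0, z_q = -11/4, z_pp = 0, z_pq = -11/2, z_qq = 0
E = 1, F = 0, G = 137/16; answer radicand W^2 = 137/16
unnormalised second-form numerators: l = 0, m = -11/2, n = 0; L = l/sqrt(137/16), and similarly M = m/sqrt(W^2), N = n/sqrt(W^2)
H = (E*n - 2*F*m + G*l) / (2*(EG - F^2)*sqrt(W^2)); E*n - 2*F*m + G*l = 0, EG - F^2 = 137/16, so H = (0)/sqrt(137/16)

Answer: H = 0
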